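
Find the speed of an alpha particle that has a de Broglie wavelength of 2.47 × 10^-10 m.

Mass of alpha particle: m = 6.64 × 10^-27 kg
4.04 × 10^2 m/s

From the de Broglie relation λ = h/(mv), we solve for v:

v = h/(mλ)
v = (6.626 × 10^-34 J·s) / (6.64 × 10^-27 kg × 2.47 × 10^-10 m)
v = 4.04 × 10^2 m/s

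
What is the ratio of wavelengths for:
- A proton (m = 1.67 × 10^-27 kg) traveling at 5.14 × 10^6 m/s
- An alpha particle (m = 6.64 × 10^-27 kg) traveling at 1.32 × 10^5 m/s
λ₁/λ₂ = 0.102

Using λ = h/(mv):

λ₁ = h/(m₁v₁) = 7.72 × 10^-14 m
λ₂ = h/(m₂v₂) = 7.56 × 10^-13 m

Ratio λ₁/λ₂ = (m₂v₂)/(m₁v₁)
         = (6.64 × 10^-27 kg × 1.32 × 10^5 m/s) / (1.67 × 10^-27 kg × 5.14 × 10^6 m/s)
         = 0.102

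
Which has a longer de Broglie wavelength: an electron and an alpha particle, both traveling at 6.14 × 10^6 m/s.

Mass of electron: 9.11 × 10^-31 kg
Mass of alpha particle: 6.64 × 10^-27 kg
The electron has the longer wavelength.

Using λ = h/(mv), since both particles have the same velocity, the wavelength depends only on mass.

For electron: λ₁ = h/(m₁v) = 1.18 × 10^-10 m
For alpha particle: λ₂ = h/(m₂v) = 1.63 × 10^-14 m

Since λ ∝ 1/m at constant velocity, the lighter particle has the longer wavelength.

The electron has the longer de Broglie wavelength.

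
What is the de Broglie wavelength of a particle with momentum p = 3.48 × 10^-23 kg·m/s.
1.90 × 10^-11 m

Using the de Broglie relation λ = h/p:

λ = h/p
λ = (6.626 × 10^-34 J·s) / (3.48 × 10^-23 kg·m/s)
λ = 1.90 × 10^-11 m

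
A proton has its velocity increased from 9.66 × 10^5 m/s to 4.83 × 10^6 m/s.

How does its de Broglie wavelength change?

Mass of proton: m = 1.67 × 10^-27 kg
The wavelength decreases by a factor of 5.

Using λ = h/(mv):

Initial wavelength: λ₁ = h/(mv₁) = 4.11 × 10^-13 m
Final wavelength: λ₂ = h/(mv₂) = 8.21 × 10^-14 m

Since λ ∝ 1/v, when velocity increases by a factor of 5, the wavelength decreases by a factor of 5.

λ₂/λ₁ = v₁/v₂ = 1/5

The wavelength decreases by a factor of 5.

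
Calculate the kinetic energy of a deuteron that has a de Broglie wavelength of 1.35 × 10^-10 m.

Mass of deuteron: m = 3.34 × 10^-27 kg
3.61 × 10^-21 J (or 0.0225 eV)

From λ = h/√(2mKE), we solve for KE:

λ² = h²/(2mKE)
KE = h²/(2mλ²)
KE = (6.626 × 10^-34 J·s)² / (2 × 3.34 × 10^-27 kg × (1.35 × 10^-10 m)²)
KE = 3.61 × 10^-21 J
KE = 0.0225 eV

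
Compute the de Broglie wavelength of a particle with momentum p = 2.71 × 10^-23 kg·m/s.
2.45 × 10^-11 m

Using the de Broglie relation λ = h/p:

λ = h/p
λ = (6.626 × 10^-34 J·s) / (2.71 × 10^-23 kg·m/s)
λ = 2.45 × 10^-11 m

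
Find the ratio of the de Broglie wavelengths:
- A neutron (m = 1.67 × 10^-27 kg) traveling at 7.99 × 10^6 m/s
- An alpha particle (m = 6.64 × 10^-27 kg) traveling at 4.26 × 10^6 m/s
λ₁/λ₂ = 2.12

Using λ = h/(mv):

λ₁ = h/(m₁v₁) = 4.97 × 10^-14 m
λ₂ = h/(m₂v₂) = 2.34 × 10^-14 m

Ratio λ₁/λ₂ = (m₂v₂)/(m₁v₁)
         = (6.64 × 10^-27 kg × 4.26 × 10^6 m/s) / (1.67 × 10^-27 kg × 7.99 × 10^6 m/s)
         = 2.12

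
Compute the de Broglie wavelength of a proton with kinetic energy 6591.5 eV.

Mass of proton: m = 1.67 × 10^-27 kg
3.53 × 10^-13 m

Using λ = h/√(2mKE):

First convert KE to Joules: KE = 6591.5 eV = 1.056 × 10^-15 J

λ = h/√(2mKE)
λ = (6.626 × 10^-34 J·s) / √(2 × 1.67 × 10^-27 kg × 1.056 × 10^-15 J)
λ = 3.53 × 10^-13 m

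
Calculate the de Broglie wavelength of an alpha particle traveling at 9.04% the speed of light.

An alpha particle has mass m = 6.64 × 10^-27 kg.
3.68 × 10^-15 m

Using the de Broglie relation λ = h/(mv):

v = 9.04% × c = 2.710 × 10^7 m/s

λ = h/(mv)
λ = (6.626 × 10^-34 J·s) / (6.64 × 10^-27 kg × 2.710 × 10^7 m/s)
λ = 3.68 × 10^-15 m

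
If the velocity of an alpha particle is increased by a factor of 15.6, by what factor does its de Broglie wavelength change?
The wavelength decreases by a factor of 15.6.

From λ = h/(mv), the wavelength is inversely proportional to velocity:

λ ∝ 1/v

If v → 15.6v, then λ → λ/15.6

When velocity is increased by a factor of 15.6, the wavelength decreases by a factor of 15.6.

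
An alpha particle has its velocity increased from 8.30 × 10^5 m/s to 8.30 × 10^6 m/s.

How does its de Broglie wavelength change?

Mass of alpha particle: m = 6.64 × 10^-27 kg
The wavelength decreases by a factor of 10.

Using λ = h/(mv):

Initial wavelength: λ₁ = h/(mv₁) = 1.20 × 10^-13 m
Final wavelength: λ₂ = h/(mv₂) = 1.20 × 10^-14 m

Since λ ∝ 1/v, when velocity increases by a factor of 10, the wavelength decreases by a factor of 10.

λ₂/λ₁ = v₁/v₂ = 1/10

The wavelength decreases by a factor of 10.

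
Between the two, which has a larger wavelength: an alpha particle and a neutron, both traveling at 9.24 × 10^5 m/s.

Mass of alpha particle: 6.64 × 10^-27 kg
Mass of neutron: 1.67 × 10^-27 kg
The neutron has the longer wavelength.

Using λ = h/(mv), since both particles have the same velocity, the wavelength depends only on mass.

For alpha particle: λ₁ = h/(m₁v) = 1.08 × 10^-13 m
For neutron: λ₂ = h/(m₂v) = 4.29 × 10^-13 m

Since λ ∝ 1/m at constant velocity, the lighter particle has the longer wavelength.

The neutron has the longer de Broglie wavelength.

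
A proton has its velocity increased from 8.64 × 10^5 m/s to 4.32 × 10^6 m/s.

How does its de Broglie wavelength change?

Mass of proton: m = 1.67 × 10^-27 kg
The wavelength decreases by a factor of 5.

Using λ = h/(mv):

Initial wavelength: λ₁ = h/(mv₁) = 4.59 × 10^-13 m
Final wavelength: λ₂ = h/(mv₂) = 9.18 × 10^-14 m

Since λ ∝ 1/v, when velocity increases by a factor of 5, the wavelength decreases by a factor of 5.

λ₂/λ₁ = v₁/v₂ = 1/5

The wavelength decreases by a factor of 5.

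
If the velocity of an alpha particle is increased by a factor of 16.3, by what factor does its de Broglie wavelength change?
The wavelength decreases by a factor of 16.3.

From λ = h/(mv), the wavelength is inversely proportional to velocity:

λ ∝ 1/v

If v → 16.3v, then λ → λ/16.3

When velocity is increased by a factor of 16.3, the wavelength decreases by a factor of 16.3.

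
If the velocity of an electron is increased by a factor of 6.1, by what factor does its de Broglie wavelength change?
The wavelength decreases by a factor of 6.1.

From λ = h/(mv), the wavelength is inversely proportional to velocity:

λ ∝ 1/v

If v → 6.1v, then λ → λ/6.1

When velocity is increased by a factor of 6.1, the wavelength decreases by a factor of 6.1.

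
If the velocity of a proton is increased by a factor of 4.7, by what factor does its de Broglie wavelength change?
The wavelength decreases by a factor of 4.7.

From λ = h/(mv), the wavelength is inversely proportional to velocity:

λ ∝ 1/v

If v → 4.7v, then λ → λ/4.7

When velocity is increased by a factor of 4.7, the wavelength decreases by a factor of 4.7.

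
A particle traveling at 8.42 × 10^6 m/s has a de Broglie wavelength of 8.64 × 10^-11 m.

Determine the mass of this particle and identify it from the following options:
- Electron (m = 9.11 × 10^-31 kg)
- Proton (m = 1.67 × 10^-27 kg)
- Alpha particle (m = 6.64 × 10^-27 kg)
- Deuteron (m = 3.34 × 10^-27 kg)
The particle is an electron.

From λ = h/(mv), solve for mass:

m = h/(λv)
m = (6.626 × 10^-34 J·s) / (8.64 × 10^-11 m × 8.42 × 10^6 m/s)
m = 9.11 × 10^-31 kg

Comparing with the listed masses, this is closest to an electron.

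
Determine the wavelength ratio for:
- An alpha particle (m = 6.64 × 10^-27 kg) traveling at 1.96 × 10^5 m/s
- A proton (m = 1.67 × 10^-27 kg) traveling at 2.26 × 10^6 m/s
λ₁/λ₂ = 2.90

Using λ = h/(mv):

λ₁ = h/(m₁v₁) = 5.09 × 10^-13 m
λ₂ = h/(m₂v₂) = 1.76 × 10^-13 m

Ratio λ₁/λ₂ = (m₂v₂)/(m₁v₁)
         = (1.67 × 10^-27 kg × 2.26 × 10^6 m/s) / (6.64 × 10^-27 kg × 1.96 × 10^5 m/s)
         = 2.90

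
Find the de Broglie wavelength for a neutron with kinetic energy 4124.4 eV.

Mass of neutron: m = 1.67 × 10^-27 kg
4.46 × 10^-13 m

Using λ = h/√(2mKE):

First convert KE to Joules: KE = 4124.4 eV = 6.608 × 10^-16 J

λ = h/√(2mKE)
λ = (6.626 × 10^-34 J·s) / √(2 × 1.67 × 10^-27 kg × 6.608 × 10^-16 J)
λ = 4.46 × 10^-13 m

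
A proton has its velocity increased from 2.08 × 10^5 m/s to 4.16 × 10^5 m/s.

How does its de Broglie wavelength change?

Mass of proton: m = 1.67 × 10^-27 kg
The wavelength decreases by a factor of 2.

Using λ = h/(mv):

Initial wavelength: λ₁ = h/(mv₁) = 1.91 × 10^-12 m
Final wavelength: λ₂ = h/(mv₂) = 9.54 × 10^-13 m

Since λ ∝ 1/v, when velocity increases by a factor of 2, the wavelength decreases by a factor of 2.

λ₂/λ₁ = v₁/v₂ = 1/2

The wavelength decreases by a factor of 2.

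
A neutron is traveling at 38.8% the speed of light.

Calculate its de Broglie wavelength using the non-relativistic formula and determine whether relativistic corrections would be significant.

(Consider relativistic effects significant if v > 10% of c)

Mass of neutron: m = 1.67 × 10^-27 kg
Yes, relativistic corrections are needed.

Using the non-relativistic de Broglie formula λ = h/(mv):

v = 38.8% × c = 1.163 × 10^8 m/s

λ = h/(mv)
λ = (6.626 × 10^-34 J·s) / (1.67 × 10^-27 kg × 1.163 × 10^8 m/s)
λ = 3.41 × 10^-15 m

Since v = 38.8% of c > 10% of c, relativistic corrections ARE significant and the actual wavelength would differ from this non-relativistic estimate.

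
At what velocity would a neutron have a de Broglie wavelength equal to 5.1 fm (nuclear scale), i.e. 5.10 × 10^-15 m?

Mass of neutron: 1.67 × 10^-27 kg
7.78 × 10^7 m/s

From λ = h/(mv), solve for v:

v = h/(mλ)
v = (6.626 × 10^-34 J·s) / (1.67 × 10^-27 kg × 5.10 × 10^-15 m)
v = 7.78 × 10^7 m/s

Note: This velocity is 26.0% of the speed of light, so relativistic corrections would be needed for a more accurate calculation.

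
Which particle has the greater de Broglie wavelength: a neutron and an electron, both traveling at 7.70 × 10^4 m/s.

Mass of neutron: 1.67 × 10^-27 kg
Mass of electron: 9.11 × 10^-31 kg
The electron has the longer wavelength.

Using λ = h/(mv), since both particles have the same velocity, the wavelength depends only on mass.

For neutron: λ₁ = h/(m₁v) = 5.15 × 10^-12 m
For electron: λ₂ = h/(m₂v) = 9.45 × 10^-9 m

Since λ ∝ 1/m at constant velocity, the lighter particle has the longer wavelength.

The electron has the longer de Broglie wavelength.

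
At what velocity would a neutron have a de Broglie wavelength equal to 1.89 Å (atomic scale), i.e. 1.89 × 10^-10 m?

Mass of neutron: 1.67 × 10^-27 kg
2.10 × 10^3 m/s

From λ = h/(mv), solve for v:

v = h/(mλ)
v = (6.626 × 10^-34 J·s) / (1.67 × 10^-27 kg × 1.89 × 10^-10 m)
v = 2.10 × 10^3 m/s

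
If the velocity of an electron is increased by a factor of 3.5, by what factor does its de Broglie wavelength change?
The wavelength decreases by a factor of 3.5.

From λ = h/(mv), the wavelength is inversely proportional to velocity:

λ ∝ 1/v

If v → 3.5v, then λ → λ/3.5

When velocity is increased by a factor of 3.5, the wavelength decreases by a factor of 3.5.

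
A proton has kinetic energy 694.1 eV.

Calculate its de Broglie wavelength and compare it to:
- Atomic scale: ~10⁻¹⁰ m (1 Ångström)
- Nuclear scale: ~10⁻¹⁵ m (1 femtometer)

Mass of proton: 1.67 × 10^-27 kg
λ = 1.09 × 10^-12 m, which is between nuclear and atomic scales.

Using λ = h/√(2mKE):

KE = 694.1 eV = 1.112 × 10^-16 J

λ = h/√(2mKE)
λ = (6.626 × 10^-34 J·s) / √(2 × 1.67 × 10^-27 kg × 1.112 × 10^-16 J)
λ = 1.09 × 10^-12 m

Comparison:
- Atomic scale (10⁻¹⁰ m): λ is 0.011× this size
- Nuclear scale (10⁻¹⁵ m): λ is 1.1e+03× this size

The wavelength is between nuclear and atomic scales.

This wavelength is appropriate for probing atomic structure but too large for nuclear physics experiments.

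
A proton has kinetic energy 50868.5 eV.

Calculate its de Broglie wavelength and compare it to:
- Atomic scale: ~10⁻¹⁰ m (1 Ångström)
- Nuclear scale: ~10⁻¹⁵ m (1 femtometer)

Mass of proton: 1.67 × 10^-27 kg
λ = 1.27 × 10^-13 m, which is between nuclear and atomic scales.

Using λ = h/√(2mKE):

KE = 50868.5 eV = 8.150 × 10^-15 J

λ = h/√(2mKE)
λ = (6.626 × 10^-34 J·s) / √(2 × 1.67 × 10^-27 kg × 8.150 × 10^-15 J)
λ = 1.27 × 10^-13 m

Comparison:
- Atomic scale (10⁻¹⁰ m): λ is 0.0013× this size
- Nuclear scale (10⁻¹⁵ m): λ is 1.3e+02× this size

The wavelength is between nuclear and atomic scales.

This wavelength is appropriate for probing atomic structure but too large for nuclear physics experiments.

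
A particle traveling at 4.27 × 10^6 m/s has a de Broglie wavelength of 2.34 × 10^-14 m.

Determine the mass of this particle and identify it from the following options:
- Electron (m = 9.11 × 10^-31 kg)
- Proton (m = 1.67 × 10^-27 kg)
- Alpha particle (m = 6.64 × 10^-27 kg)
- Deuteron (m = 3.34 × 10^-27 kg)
The particle is an alpha particle.

From λ = h/(mv), solve for mass:

m = h/(λv)
m = (6.626 × 10^-34 J·s) / (2.34 × 10^-14 m × 4.27 × 10^6 m/s)
m = 6.63 × 10^-27 kg

Comparing with the listed masses, this is closest to an alpha particle.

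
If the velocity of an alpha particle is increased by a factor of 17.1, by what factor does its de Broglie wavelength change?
The wavelength decreases by a factor of 17.1.

From λ = h/(mv), the wavelength is inversely proportional to velocity:

λ ∝ 1/v

If v → 17.1v, then λ → λ/17.1

When velocity is increased by a factor of 17.1, the wavelength decreases by a factor of 17.1.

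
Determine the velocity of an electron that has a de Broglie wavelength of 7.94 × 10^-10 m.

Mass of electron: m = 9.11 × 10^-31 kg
9.16 × 10^5 m/s

From the de Broglie relation λ = h/(mv), we solve for v:

v = h/(mλ)
v = (6.626 × 10^-34 J·s) / (9.11 × 10^-31 kg × 7.94 × 10^-10 m)
v = 9.16 × 10^5 m/s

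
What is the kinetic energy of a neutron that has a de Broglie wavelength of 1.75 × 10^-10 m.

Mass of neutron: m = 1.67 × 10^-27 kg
4.29 × 10^-21 J (or 0.0268 eV)

From λ = h/√(2mKE), we solve for KE:

λ² = h²/(2mKE)
KE = h²/(2mλ²)
KE = (6.626 × 10^-34 J·s)² / (2 × 1.67 × 10^-27 kg × (1.75 × 10^-10 m)²)
KE = 4.29 × 10^-21 J
KE = 0.0268 eV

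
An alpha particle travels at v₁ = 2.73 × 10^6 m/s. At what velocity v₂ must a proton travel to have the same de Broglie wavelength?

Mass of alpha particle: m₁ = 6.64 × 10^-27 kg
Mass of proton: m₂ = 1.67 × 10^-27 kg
v₂ = 1.09 × 10^7 m/s

For equal de Broglie wavelengths: λ₁ = λ₂

h/(m₁v₁) = h/(m₂v₂)
m₁v₁ = m₂v₂
v₂ = v₁ · (m₁/m₂)

v₂ = 2.73 × 10^6 m/s × (6.64 × 10^-27 kg / 1.67 × 10^-27 kg)
v₂ = 1.09 × 10^7 m/s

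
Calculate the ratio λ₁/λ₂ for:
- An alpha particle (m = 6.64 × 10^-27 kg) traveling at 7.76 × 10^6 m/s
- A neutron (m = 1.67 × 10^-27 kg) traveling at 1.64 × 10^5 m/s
λ₁/λ₂ = 5.32 × 10^-3

Using λ = h/(mv):

λ₁ = h/(m₁v₁) = 1.29 × 10^-14 m
λ₂ = h/(m₂v₂) = 2.42 × 10^-12 m

Ratio λ₁/λ₂ = (m₂v₂)/(m₁v₁)
         = (1.67 × 10^-27 kg × 1.64 × 10^5 m/s) / (6.64 × 10^-27 kg × 7.76 × 10^6 m/s)
         = 5.32 × 10^-3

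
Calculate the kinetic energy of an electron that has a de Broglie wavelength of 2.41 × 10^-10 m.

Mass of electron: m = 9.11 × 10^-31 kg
4.15 × 10^-18 J (or 25.9 eV)

From λ = h/√(2mKE), we solve for KE:

λ² = h²/(2mKE)
KE = h²/(2mλ²)
KE = (6.626 × 10^-34 J·s)² / (2 × 9.11 × 10^-31 kg × (2.41 × 10^-10 m)²)
KE = 4.15 × 10^-18 J
KE = 25.9 eV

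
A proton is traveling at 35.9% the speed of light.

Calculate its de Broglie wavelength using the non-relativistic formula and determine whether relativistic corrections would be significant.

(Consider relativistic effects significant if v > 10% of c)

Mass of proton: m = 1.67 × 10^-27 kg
Yes, relativistic corrections are needed.

Using the non-relativistic de Broglie formula λ = h/(mv):

v = 35.9% × c = 1.076 × 10^8 m/s

λ = h/(mv)
λ = (6.626 × 10^-34 J·s) / (1.67 × 10^-27 kg × 1.076 × 10^8 m/s)
λ = 3.69 × 10^-15 m

Since v = 35.9% of c > 10% of c, relativistic corrections ARE significant and the actual wavelength would differ from this non-relativistic estimate.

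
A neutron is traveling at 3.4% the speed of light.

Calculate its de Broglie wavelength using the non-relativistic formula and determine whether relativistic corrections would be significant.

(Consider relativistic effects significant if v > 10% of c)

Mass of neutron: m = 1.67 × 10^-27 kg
No, relativistic corrections are not needed.

Using the non-relativistic de Broglie formula λ = h/(mv):

v = 3.4% × c = 1.019 × 10^7 m/s

λ = h/(mv)
λ = (6.626 × 10^-34 J·s) / (1.67 × 10^-27 kg × 1.019 × 10^7 m/s)
λ = 3.89 × 10^-14 m

Since v = 3.4% of c < 10% of c, relativistic corrections are NOT significant and this non-relativistic result is a good approximation.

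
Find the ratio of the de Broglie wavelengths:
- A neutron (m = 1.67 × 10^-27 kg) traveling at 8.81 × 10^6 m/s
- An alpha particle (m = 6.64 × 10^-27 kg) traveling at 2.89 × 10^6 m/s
λ₁/λ₂ = 1.30

Using λ = h/(mv):

λ₁ = h/(m₁v₁) = 4.50 × 10^-14 m
λ₂ = h/(m₂v₂) = 3.45 × 10^-14 m

Ratio λ₁/λ₂ = (m₂v₂)/(m₁v₁)
         = (6.64 × 10^-27 kg × 2.89 × 10^6 m/s) / (1.67 × 10^-27 kg × 8.81 × 10^6 m/s)
         = 1.30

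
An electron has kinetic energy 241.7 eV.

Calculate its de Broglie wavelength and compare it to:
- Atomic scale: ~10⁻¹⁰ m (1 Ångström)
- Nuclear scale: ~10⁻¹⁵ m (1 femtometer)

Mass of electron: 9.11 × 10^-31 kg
λ = 7.89 × 10^-11 m, which is between nuclear and atomic scales.

Using λ = h/√(2mKE):

KE = 241.7 eV = 3.872 × 10^-17 J

λ = h/√(2mKE)
λ = (6.626 × 10^-34 J·s) / √(2 × 9.11 × 10^-31 kg × 3.872 × 10^-17 J)
λ = 7.89 × 10^-11 m

Comparison:
- Atomic scale (10⁻¹⁰ m): λ is 0.79× this size
- Nuclear scale (10⁻¹⁵ m): λ is 7.9e+04× this size

The wavelength is between nuclear and atomic scales.

This wavelength is appropriate for probing atomic structure but too large for nuclear physics experiments.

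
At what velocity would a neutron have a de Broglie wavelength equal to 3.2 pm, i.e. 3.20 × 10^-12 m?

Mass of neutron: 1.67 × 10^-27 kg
1.24 × 10^5 m/s

From λ = h/(mv), solve for v:

v = h/(mλ)
v = (6.626 × 10^-34 J·s) / (1.67 × 10^-27 kg × 3.20 × 10^-12 m)
v = 1.24 × 10^5 m/s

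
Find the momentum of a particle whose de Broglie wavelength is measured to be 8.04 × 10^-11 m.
8.24 × 10^-24 kg·m/s

From the de Broglie relation λ = h/p, we solve for p:

p = h/λ
p = (6.626 × 10^-34 J·s) / (8.04 × 10^-11 m)
p = 8.24 × 10^-24 kg·m/s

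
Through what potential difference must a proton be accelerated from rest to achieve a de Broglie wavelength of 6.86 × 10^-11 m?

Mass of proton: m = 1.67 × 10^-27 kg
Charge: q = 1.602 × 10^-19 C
1.74 × 10^-1 V

From λ = h/√(2mqV), we solve for V:

λ² = h²/(2mqV)
V = h²/(2mqλ²)
V = (6.626 × 10^-34 J·s)² / (2 × 1.67 × 10^-27 kg × 1.602 × 10^-19 C × (6.86 × 10^-11 m)²)
V = 1.74 × 10^-1 V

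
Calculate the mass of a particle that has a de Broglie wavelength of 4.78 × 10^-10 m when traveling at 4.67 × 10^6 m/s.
2.97 × 10^-31 kg

From the de Broglie relation λ = h/(mv), we solve for m:

m = h/(λv)
m = (6.626 × 10^-34 J·s) / (4.78 × 10^-10 m × 4.67 × 10^6 m/s)
m = 2.97 × 10^-31 kg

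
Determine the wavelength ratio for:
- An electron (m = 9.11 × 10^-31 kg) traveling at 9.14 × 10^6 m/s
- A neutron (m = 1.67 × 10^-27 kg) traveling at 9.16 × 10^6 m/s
λ₁/λ₂ = 1.84 × 10^3

Using λ = h/(mv):

λ₁ = h/(m₁v₁) = 7.96 × 10^-11 m
λ₂ = h/(m₂v₂) = 4.33 × 10^-14 m

Ratio λ₁/λ₂ = (m₂v₂)/(m₁v₁)
         = (1.67 × 10^-27 kg × 9.16 × 10^6 m/s) / (9.11 × 10^-31 kg × 9.14 × 10^6 m/s)
         = 1.84 × 10^3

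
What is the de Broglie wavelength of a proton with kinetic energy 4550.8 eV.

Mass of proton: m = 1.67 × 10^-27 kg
4.25 × 10^-13 m

Using λ = h/√(2mKE):

First convert KE to Joules: KE = 4550.8 eV = 7.291 × 10^-16 J

λ = h/√(2mKE)
λ = (6.626 × 10^-34 J·s) / √(2 × 1.67 × 10^-27 kg × 7.291 × 10^-16 J)
λ = 4.25 × 10^-13 m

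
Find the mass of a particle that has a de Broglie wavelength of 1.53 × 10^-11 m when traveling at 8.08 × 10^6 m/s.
5.36 × 10^-30 kg

From the de Broglie relation λ = h/(mv), we solve for m:

m = h/(λv)
m = (6.626 × 10^-34 J·s) / (1.53 × 10^-11 m × 8.08 × 10^6 m/s)
m = 5.36 × 10^-30 kg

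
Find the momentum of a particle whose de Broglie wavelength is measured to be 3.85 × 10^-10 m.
1.72 × 10^-24 kg·m/s

From the de Broglie relation λ = h/p, we solve for p:

p = h/λ
p = (6.626 × 10^-34 J·s) / (3.85 × 10^-10 m)
p = 1.72 × 10^-24 kg·m/s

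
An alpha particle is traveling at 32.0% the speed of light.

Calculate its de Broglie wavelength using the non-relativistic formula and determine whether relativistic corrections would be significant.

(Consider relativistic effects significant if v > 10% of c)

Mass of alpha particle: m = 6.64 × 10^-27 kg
Yes, relativistic corrections are needed.

Using the non-relativistic de Broglie formula λ = h/(mv):

v = 32.0% × c = 9.593 × 10^7 m/s

λ = h/(mv)
λ = (6.626 × 10^-34 J·s) / (6.64 × 10^-27 kg × 9.593 × 10^7 m/s)
λ = 1.04 × 10^-15 m

Since v = 32.0% of c > 10% of c, relativistic corrections ARE significant and the actual wavelength would differ from this non-relativistic estimate.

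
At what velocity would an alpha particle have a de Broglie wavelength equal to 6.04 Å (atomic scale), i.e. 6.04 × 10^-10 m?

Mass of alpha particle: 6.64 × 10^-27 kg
1.65 × 10^2 m/s

From λ = h/(mv), solve for v:

v = h/(mλ)
v = (6.626 × 10^-34 J·s) / (6.64 × 10^-27 kg × 6.04 × 10^-10 m)
v = 1.65 × 10^2 m/s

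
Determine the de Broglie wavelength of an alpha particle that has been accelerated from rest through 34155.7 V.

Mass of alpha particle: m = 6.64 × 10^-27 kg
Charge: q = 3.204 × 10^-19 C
5.50 × 10^-14 m

When a particle is accelerated through voltage V, it gains kinetic energy KE = qV.

The de Broglie wavelength is then λ = h/√(2mqV):

λ = h/√(2mqV)
λ = (6.626 × 10^-34 J·s) / √(2 × 6.64 × 10^-27 kg × 3.204 × 10^-19 C × 34155.7 V)
λ = 5.50 × 10^-14 m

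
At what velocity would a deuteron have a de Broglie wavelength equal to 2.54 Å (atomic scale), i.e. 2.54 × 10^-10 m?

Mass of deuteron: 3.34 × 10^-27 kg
7.81 × 10^2 m/s

From λ = h/(mv), solve for v:

v = h/(mλ)
v = (6.626 × 10^-34 J·s) / (3.34 × 10^-27 kg × 2.54 × 10^-10 m)
v = 7.81 × 10^2 m/s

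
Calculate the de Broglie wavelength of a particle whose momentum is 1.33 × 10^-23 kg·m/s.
4.98 × 10^-11 m

Using the de Broglie relation λ = h/p:

λ = h/p
λ = (6.626 × 10^-34 J·s) / (1.33 × 10^-23 kg·m/s)
λ = 4.98 × 10^-11 m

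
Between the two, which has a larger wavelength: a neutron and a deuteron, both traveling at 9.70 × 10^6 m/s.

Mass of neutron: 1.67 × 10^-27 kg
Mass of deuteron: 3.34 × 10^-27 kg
The neutron has the longer wavelength.

Using λ = h/(mv), since both particles have the same velocity, the wavelength depends only on mass.

For neutron: λ₁ = h/(m₁v) = 4.09 × 10^-14 m
For deuteron: λ₂ = h/(m₂v) = 2.05 × 10^-14 m

Since λ ∝ 1/m at constant velocity, the lighter particle has the longer wavelength.

The neutron has the longer de Broglie wavelength.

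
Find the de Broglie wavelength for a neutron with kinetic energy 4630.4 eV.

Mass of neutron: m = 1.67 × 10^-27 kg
4.21 × 10^-13 m

Using λ = h/√(2mKE):

First convert KE to Joules: KE = 4630.4 eV = 7.419 × 10^-16 J

λ = h/√(2mKE)
λ = (6.626 × 10^-34 J·s) / √(2 × 1.67 × 10^-27 kg × 7.419 × 10^-16 J)
λ = 4.21 × 10^-13 m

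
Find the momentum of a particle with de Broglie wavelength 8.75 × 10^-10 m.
7.57 × 10^-25 kg·m/s

From the de Broglie relation λ = h/p, we solve for p:

p = h/λ
p = (6.626 × 10^-34 J·s) / (8.75 × 10^-10 m)
p = 7.57 × 10^-25 kg·m/s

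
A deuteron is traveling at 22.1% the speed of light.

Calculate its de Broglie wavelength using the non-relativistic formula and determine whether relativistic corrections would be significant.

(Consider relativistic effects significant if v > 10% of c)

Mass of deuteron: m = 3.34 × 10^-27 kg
Yes, relativistic corrections are needed.

Using the non-relativistic de Broglie formula λ = h/(mv):

v = 22.1% × c = 6.625 × 10^7 m/s

λ = h/(mv)
λ = (6.626 × 10^-34 J·s) / (3.34 × 10^-27 kg × 6.625 × 10^7 m/s)
λ = 2.99 × 10^-15 m

Since v = 22.1% of c > 10% of c, relativistic corrections ARE significant and the actual wavelength would differ from this non-relativistic estimate.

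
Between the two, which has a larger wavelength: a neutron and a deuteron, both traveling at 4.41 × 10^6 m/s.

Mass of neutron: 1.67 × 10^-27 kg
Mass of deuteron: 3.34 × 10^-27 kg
The neutron has the longer wavelength.

Using λ = h/(mv), since both particles have the same velocity, the wavelength depends only on mass.

For neutron: λ₁ = h/(m₁v) = 9.00 × 10^-14 m
For deuteron: λ₂ = h/(m₂v) = 4.50 × 10^-14 m

Since λ ∝ 1/m at constant velocity, the lighter particle has the longer wavelength.

The neutron has the longer de Broglie wavelength.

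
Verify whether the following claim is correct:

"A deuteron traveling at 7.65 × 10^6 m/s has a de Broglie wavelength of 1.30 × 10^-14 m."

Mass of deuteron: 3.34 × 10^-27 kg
False

The claim is incorrect.

Using λ = h/(mv):
λ = (6.626 × 10^-34 J·s) / (3.34 × 10^-27 kg × 7.65 × 10^6 m/s)
λ = 2.59 × 10^-14 m

The actual wavelength differs from the claimed 1.30 × 10^-14 m.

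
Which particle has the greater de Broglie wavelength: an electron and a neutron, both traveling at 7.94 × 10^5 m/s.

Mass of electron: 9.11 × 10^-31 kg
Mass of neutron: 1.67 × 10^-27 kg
The electron has the longer wavelength.

Using λ = h/(mv), since both particles have the same velocity, the wavelength depends only on mass.

For electron: λ₁ = h/(m₁v) = 9.16 × 10^-10 m
For neutron: λ₂ = h/(m₂v) = 5.00 × 10^-13 m

Since λ ∝ 1/m at constant velocity, the lighter particle has the longer wavelength.

The electron has the longer de Broglie wavelength.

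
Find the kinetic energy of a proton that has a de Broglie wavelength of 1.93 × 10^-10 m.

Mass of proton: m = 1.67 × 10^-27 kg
3.53 × 10^-21 J (or 0.0220 eV)

From λ = h/√(2mKE), we solve for KE:

λ² = h²/(2mKE)
KE = h²/(2mλ²)
KE = (6.626 × 10^-34 J·s)² / (2 × 1.67 × 10^-27 kg × (1.93 × 10^-10 m)²)
KE = 3.53 × 10^-21 J
KE = 0.0220 eV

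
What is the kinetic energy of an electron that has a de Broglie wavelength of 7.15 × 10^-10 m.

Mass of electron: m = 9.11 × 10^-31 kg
4.71 × 10^-19 J (or 2.94 eV)

From λ = h/√(2mKE), we solve for KE:

λ² = h²/(2mKE)
KE = h²/(2mλ²)
KE = (6.626 × 10^-34 J·s)² / (2 × 9.11 × 10^-31 kg × (7.15 × 10^-10 m)²)
KE = 4.71 × 10^-19 J
KE = 2.94 eV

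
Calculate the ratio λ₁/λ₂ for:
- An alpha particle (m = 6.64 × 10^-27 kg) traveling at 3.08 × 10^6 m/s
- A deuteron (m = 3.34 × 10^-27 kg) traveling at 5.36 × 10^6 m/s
λ₁/λ₂ = 0.875

Using λ = h/(mv):

λ₁ = h/(m₁v₁) = 3.24 × 10^-14 m
λ₂ = h/(m₂v₂) = 3.70 × 10^-14 m

Ratio λ₁/λ₂ = (m₂v₂)/(m₁v₁)
         = (3.34 × 10^-27 kg × 5.36 × 10^6 m/s) / (6.64 × 10^-27 kg × 3.08 × 10^6 m/s)
         = 0.875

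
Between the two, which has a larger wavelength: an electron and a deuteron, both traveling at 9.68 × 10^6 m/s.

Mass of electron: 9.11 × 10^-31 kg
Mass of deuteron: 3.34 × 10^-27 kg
The electron has the longer wavelength.

Using λ = h/(mv), since both particles have the same velocity, the wavelength depends only on mass.

For electron: λ₁ = h/(m₁v) = 7.51 × 10^-11 m
For deuteron: λ₂ = h/(m₂v) = 2.05 × 10^-14 m

Since λ ∝ 1/m at constant velocity, the lighter particle has the longer wavelength.

The electron has the longer de Broglie wavelength.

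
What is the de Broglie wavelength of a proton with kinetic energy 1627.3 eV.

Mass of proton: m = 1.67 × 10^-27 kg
7.10 × 10^-13 m

Using λ = h/√(2mKE):

First convert KE to Joules: KE = 1627.3 eV = 2.607 × 10^-16 J

λ = h/√(2mKE)
λ = (6.626 × 10^-34 J·s) / √(2 × 1.67 × 10^-27 kg × 2.607 × 10^-16 J)
λ = 7.10 × 10^-13 m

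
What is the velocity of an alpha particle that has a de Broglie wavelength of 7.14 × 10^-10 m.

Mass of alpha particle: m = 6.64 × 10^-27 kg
1.40 × 10^2 m/s

From the de Broglie relation λ = h/(mv), we solve for v:

v = h/(mλ)
v = (6.626 × 10^-34 J·s) / (6.64 × 10^-27 kg × 7.14 × 10^-10 m)
v = 1.40 × 10^2 m/s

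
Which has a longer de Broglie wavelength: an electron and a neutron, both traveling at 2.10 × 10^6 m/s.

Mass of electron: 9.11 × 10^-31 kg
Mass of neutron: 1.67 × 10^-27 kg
The electron has the longer wavelength.

Using λ = h/(mv), since both particles have the same velocity, the wavelength depends only on mass.

For electron: λ₁ = h/(m₁v) = 3.46 × 10^-10 m
For neutron: λ₂ = h/(m₂v) = 1.89 × 10^-13 m

Since λ ∝ 1/m at constant velocity, the lighter particle has the longer wavelength.

The electron has the longer de Broglie wavelength.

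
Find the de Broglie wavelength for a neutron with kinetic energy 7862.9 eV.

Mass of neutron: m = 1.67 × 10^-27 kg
3.23 × 10^-13 m

Using λ = h/√(2mKE):

First convert KE to Joules: KE = 7862.9 eV = 1.260 × 10^-15 J

λ = h/√(2mKE)
λ = (6.626 × 10^-34 J·s) / √(2 × 1.67 × 10^-27 kg × 1.260 × 10^-15 J)
λ = 3.23 × 10^-13 m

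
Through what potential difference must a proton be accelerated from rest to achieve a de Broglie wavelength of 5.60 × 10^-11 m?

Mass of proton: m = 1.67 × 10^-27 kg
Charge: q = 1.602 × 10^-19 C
2.62 × 10^-1 V

From λ = h/√(2mqV), we solve for V:

λ² = h²/(2mqV)
V = h²/(2mqλ²)
V = (6.626 × 10^-34 J·s)² / (2 × 1.67 × 10^-27 kg × 1.602 × 10^-19 C × (5.60 × 10^-11 m)²)
V = 2.62 × 10^-1 V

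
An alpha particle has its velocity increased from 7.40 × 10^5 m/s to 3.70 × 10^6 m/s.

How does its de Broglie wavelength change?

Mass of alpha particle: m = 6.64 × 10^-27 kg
The wavelength decreases by a factor of 5.

Using λ = h/(mv):

Initial wavelength: λ₁ = h/(mv₁) = 1.35 × 10^-13 m
Final wavelength: λ₂ = h/(mv₂) = 2.70 × 10^-14 m

Since λ ∝ 1/v, when velocity increases by a factor of 5, the wavelength decreases by a factor of 5.

λ₂/λ₁ = v₁/v₂ = 1/5

The wavelength decreases by a factor of 5.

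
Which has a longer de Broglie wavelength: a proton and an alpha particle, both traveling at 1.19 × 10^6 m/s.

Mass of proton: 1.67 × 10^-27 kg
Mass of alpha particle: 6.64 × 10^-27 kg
The proton has the longer wavelength.

Using λ = h/(mv), since both particles have the same velocity, the wavelength depends only on mass.

For proton: λ₁ = h/(m₁v) = 3.33 × 10^-13 m
For alpha particle: λ₂ = h/(m₂v) = 8.39 × 10^-14 m

Since λ ∝ 1/m at constant velocity, the lighter particle has the longer wavelength.

The proton has the longer de Broglie wavelength.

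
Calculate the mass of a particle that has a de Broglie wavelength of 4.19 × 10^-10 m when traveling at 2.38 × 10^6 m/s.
6.64 × 10^-31 kg

From the de Broglie relation λ = h/(mv), we solve for m:

m = h/(λv)
m = (6.626 × 10^-34 J·s) / (4.19 × 10^-10 m × 2.38 × 10^6 m/s)
m = 6.64 × 10^-31 kg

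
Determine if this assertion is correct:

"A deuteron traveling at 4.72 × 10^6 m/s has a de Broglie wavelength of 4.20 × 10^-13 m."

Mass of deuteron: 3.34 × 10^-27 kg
False

The claim is incorrect.

Using λ = h/(mv):
λ = (6.626 × 10^-34 J·s) / (3.34 × 10^-27 kg × 4.72 × 10^6 m/s)
λ = 4.20 × 10^-14 m

The actual wavelength differs from the claimed 4.20 × 10^-13 m.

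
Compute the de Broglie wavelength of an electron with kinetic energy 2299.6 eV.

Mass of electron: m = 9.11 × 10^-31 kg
2.56 × 10^-11 m

Using λ = h/√(2mKE):

First convert KE to Joules: KE = 2299.6 eV = 3.684 × 10^-16 J

λ = h/√(2mKE)
λ = (6.626 × 10^-34 J·s) / √(2 × 9.11 × 10^-31 kg × 3.684 × 10^-16 J)
λ = 2.56 × 10^-11 m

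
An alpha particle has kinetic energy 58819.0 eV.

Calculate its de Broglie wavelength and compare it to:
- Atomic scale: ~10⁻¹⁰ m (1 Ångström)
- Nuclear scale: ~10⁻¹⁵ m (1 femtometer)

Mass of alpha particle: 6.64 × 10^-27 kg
λ = 5.92 × 10^-14 m, which is between nuclear and atomic scales.

Using λ = h/√(2mKE):

KE = 58819.0 eV = 9.424 × 10^-15 J

λ = h/√(2mKE)
λ = (6.626 × 10^-34 J·s) / √(2 × 6.64 × 10^-27 kg × 9.424 × 10^-15 J)
λ = 5.92 × 10^-14 m

Comparison:
- Atomic scale (10⁻¹⁰ m): λ is 0.00059× this size
- Nuclear scale (10⁻¹⁵ m): λ is 59× this size

The wavelength is between nuclear and atomic scales.

This wavelength is appropriate for probing atomic structure but too large for nuclear physics experiments.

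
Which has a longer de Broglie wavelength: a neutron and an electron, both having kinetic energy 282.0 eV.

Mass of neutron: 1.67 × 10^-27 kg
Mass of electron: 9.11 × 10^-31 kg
The electron has the longer wavelength.

Using λ = h/√(2mKE):

For neutron: λ₁ = h/√(2m₁KE) = 1.71 × 10^-12 m
For electron: λ₂ = h/√(2m₂KE) = 7.30 × 10^-11 m

Since λ ∝ 1/√m at constant kinetic energy, the lighter particle has the longer wavelength.

The electron has the longer de Broglie wavelength.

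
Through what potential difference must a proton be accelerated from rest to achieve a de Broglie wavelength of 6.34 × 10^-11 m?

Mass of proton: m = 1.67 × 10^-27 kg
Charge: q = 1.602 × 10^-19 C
2.04 × 10^-1 V

From λ = h/√(2mqV), we solve for V:

λ² = h²/(2mqV)
V = h²/(2mqλ²)
V = (6.626 × 10^-34 J·s)² / (2 × 1.67 × 10^-27 kg × 1.602 × 10^-19 C × (6.34 × 10^-11 m)²)
V = 2.04 × 10^-1 V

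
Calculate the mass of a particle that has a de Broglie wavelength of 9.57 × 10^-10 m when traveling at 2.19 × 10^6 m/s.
3.16 × 10^-31 kg

From the de Broglie relation λ = h/(mv), we solve for m:

m = h/(λv)
m = (6.626 × 10^-34 J·s) / (9.57 × 10^-10 m × 2.19 × 10^6 m/s)
m = 3.16 × 10^-31 kg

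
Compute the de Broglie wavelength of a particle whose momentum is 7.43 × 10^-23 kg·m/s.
8.92 × 10^-12 m

Using the de Broglie relation λ = h/p:

λ = h/p
λ = (6.626 × 10^-34 J·s) / (7.43 × 10^-23 kg·m/s)
λ = 8.92 × 10^-12 m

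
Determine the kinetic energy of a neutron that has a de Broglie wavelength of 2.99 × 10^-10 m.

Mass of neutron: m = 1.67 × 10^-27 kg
1.47 × 10^-21 J (or 9.18 × 10^-3 eV)

From λ = h/√(2mKE), we solve for KE:

λ² = h²/(2mKE)
KE = h²/(2mλ²)
KE = (6.626 × 10^-34 J·s)² / (2 × 1.67 × 10^-27 kg × (2.99 × 10^-10 m)²)
KE = 1.47 × 10^-21 J
KE = 9.18 × 10^-3 eV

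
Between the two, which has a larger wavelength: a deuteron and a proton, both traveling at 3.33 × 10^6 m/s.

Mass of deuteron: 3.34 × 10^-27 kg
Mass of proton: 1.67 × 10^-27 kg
The proton has the longer wavelength.

Using λ = h/(mv), since both particles have the same velocity, the wavelength depends only on mass.

For deuteron: λ₁ = h/(m₁v) = 5.96 × 10^-14 m
For proton: λ₂ = h/(m₂v) = 1.19 × 10^-13 m

Since λ ∝ 1/m at constant velocity, the lighter particle has the longer wavelength.

The proton has the longer de Broglie wavelength.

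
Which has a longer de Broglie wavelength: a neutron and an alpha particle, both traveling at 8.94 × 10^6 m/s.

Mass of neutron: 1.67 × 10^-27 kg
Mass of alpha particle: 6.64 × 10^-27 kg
The neutron has the longer wavelength.

Using λ = h/(mv), since both particles have the same velocity, the wavelength depends only on mass.

For neutron: λ₁ = h/(m₁v) = 4.44 × 10^-14 m
For alpha particle: λ₂ = h/(m₂v) = 1.12 × 10^-14 m

Since λ ∝ 1/m at constant velocity, the lighter particle has the longer wavelength.

The neutron has the longer de Broglie wavelength.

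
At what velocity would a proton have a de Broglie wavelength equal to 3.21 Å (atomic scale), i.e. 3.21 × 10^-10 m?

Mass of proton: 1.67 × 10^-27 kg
1.24 × 10^3 m/s

From λ = h/(mv), solve for v:

v = h/(mλ)
v = (6.626 × 10^-34 J·s) / (1.67 × 10^-27 kg × 3.21 × 10^-10 m)
v = 1.24 × 10^3 m/s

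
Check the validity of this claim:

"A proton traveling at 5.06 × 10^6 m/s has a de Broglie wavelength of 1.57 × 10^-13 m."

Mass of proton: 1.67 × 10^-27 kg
False

The claim is incorrect.

Using λ = h/(mv):
λ = (6.626 × 10^-34 J·s) / (1.67 × 10^-27 kg × 5.06 × 10^6 m/s)
λ = 7.84 × 10^-14 m

The actual wavelength differs from the claimed 1.57 × 10^-13 m.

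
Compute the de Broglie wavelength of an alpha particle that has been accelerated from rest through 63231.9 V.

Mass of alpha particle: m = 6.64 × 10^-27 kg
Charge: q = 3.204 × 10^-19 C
4.04 × 10^-14 m

When a particle is accelerated through voltage V, it gains kinetic energy KE = qV.

The de Broglie wavelength is then λ = h/√(2mqV):

λ = h/√(2mqV)
λ = (6.626 × 10^-34 J·s) / √(2 × 6.64 × 10^-27 kg × 3.204 × 10^-19 C × 63231.9 V)
λ = 4.04 × 10^-14 m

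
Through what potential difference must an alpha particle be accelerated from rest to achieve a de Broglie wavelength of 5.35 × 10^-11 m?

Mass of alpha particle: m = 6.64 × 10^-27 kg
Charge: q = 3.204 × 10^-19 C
3.60 × 10^-2 V

From λ = h/√(2mqV), we solve for V:

λ² = h²/(2mqV)
V = h²/(2mqλ²)
V = (6.626 × 10^-34 J·s)² / (2 × 6.64 × 10^-27 kg × 3.204 × 10^-19 C × (5.35 × 10^-11 m)²)
V = 3.60 × 10^-2 V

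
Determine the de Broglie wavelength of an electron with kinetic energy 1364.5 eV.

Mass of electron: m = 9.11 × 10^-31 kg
3.32 × 10^-11 m

Using λ = h/√(2mKE):

First convert KE to Joules: KE = 1364.5 eV = 2.186 × 10^-16 J

λ = h/√(2mKE)
λ = (6.626 × 10^-34 J·s) / √(2 × 9.11 × 10^-31 kg × 2.186 × 10^-16 J)
λ = 3.32 × 10^-11 m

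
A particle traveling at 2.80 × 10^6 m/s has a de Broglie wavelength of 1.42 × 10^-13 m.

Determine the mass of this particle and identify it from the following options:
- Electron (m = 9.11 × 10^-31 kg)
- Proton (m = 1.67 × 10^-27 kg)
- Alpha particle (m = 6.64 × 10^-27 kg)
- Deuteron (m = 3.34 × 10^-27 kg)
The particle is a proton.

From λ = h/(mv), solve for mass:

m = h/(λv)
m = (6.626 × 10^-34 J·s) / (1.42 × 10^-13 m × 2.80 × 10^6 m/s)
m = 1.67 × 10^-27 kg

Comparing with the listed masses, this is closest to a proton.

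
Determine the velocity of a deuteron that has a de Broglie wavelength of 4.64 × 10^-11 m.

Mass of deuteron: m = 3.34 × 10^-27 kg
4.28 × 10^3 m/s

From the de Broglie relation λ = h/(mv), we solve for v:

v = h/(mλ)
v = (6.626 × 10^-34 J·s) / (3.34 × 10^-27 kg × 4.64 × 10^-11 m)
v = 4.28 × 10^3 m/s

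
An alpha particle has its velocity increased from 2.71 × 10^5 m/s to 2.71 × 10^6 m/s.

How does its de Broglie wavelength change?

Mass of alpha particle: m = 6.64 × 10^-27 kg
The wavelength decreases by a factor of 10.

Using λ = h/(mv):

Initial wavelength: λ₁ = h/(mv₁) = 3.68 × 10^-13 m
Final wavelength: λ₂ = h/(mv₂) = 3.68 × 10^-14 m

Since λ ∝ 1/v, when velocity increases by a factor of 10, the wavelength decreases by a factor of 10.

λ₂/λ₁ = v₁/v₂ = 1/10

The wavelength decreases by a factor of 10.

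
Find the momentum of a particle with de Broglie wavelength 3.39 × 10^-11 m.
1.95 × 10^-23 kg·m/s

From the de Broglie relation λ = h/p, we solve for p:

p = h/λ
p = (6.626 × 10^-34 J·s) / (3.39 × 10^-11 m)
p = 1.95 × 10^-23 kg·m/s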